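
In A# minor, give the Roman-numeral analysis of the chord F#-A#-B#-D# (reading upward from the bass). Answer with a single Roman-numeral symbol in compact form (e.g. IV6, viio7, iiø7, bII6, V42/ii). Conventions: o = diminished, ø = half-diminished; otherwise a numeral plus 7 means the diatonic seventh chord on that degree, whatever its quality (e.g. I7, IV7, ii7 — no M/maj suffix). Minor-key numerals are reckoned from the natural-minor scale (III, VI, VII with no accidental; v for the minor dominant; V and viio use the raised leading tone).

iiø43

The pitches B#-D#-F#-A# form a half-diminished seventh chord rooted on B#.
B# is scale degree 2 in A# minor, and a half-diminished seventh chord on that degree is written iiø7.
With F# in the bass the chord is in second inversion, so the figured bass is 43.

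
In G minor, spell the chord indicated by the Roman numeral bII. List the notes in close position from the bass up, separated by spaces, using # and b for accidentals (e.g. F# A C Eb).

Ab C Eb

Scale degree 2 in G minor is A; lowering it a half step gives Ab. bII is the Neapolitan chord — a major triad on the lowered second degree.
So the chord is Ab-C-Eb, a major triad.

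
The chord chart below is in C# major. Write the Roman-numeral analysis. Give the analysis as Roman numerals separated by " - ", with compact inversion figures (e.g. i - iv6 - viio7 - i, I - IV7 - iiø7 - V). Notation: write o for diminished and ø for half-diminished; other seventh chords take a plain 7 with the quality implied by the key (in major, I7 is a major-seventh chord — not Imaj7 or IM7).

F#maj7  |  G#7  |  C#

IV7 - V7 - I

F#maj7 has root F#, degree 4 in C# major, so IV7.
G#7: root G# is the dominant; dominant seventh chord there is V7.
C# has root C#, degree 1 in C# major, so I.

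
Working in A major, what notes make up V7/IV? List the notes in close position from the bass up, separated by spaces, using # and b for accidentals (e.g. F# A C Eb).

A C# E G

The slash means an applied dominant: we want the dominant of IV. In A major, IV is D major, and its dominant is built on A.
Building a dominant seventh chord on A gives A-C#-E-G.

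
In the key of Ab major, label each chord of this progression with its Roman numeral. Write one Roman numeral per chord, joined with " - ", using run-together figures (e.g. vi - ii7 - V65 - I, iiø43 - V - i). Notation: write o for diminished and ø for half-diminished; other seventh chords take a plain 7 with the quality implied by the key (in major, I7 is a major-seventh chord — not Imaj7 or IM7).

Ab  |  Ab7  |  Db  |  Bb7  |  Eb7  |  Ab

I - V7/IV - IV - V7/V - V7 - I

Ab has root Ab, degree 1 in Ab major, so I.
Ab7: a dominant seventh chord on Ab, the applied dominant of IV → V7/IV.
Db: major triad on Db = scale degree 4 → IV.
Bb7 is the secondary dominant of V (dominant seventh chord on Bb): V7/V.
Eb7 has root Eb, degree 5 in Ab major, so V7.
Ab: major triad on Ab = scale degree 1 → I.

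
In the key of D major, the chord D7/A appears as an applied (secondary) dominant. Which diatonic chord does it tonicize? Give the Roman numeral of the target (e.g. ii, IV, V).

IV

The chord is a dominant seventh chord on D.
A dominant resolves down a perfect fifth: D → G. In D major, G is scale degree 4, i.e. IV.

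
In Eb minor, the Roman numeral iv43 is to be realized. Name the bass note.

Eb

iv in Eb minor has root Ab; the chord is Ab-Cb-Eb-Gb.
The figure 43 means second inversion — the fifth is in the bass.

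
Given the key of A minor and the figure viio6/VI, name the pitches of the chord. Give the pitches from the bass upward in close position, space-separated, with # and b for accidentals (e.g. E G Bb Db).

The slash marks an applied leading-tone chord: viio of VI. In A minor, VI is F, so the leading tone to it is E, a half step below.
Building a diminished triad on E gives E-G-Bb.
The figured bass 6 indicates first inversion, placing the third (G) in the bass: G-Bb-E.

G Bb E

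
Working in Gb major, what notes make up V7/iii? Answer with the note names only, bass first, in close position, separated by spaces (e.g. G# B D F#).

V7/iii is a secondary dominant — the dominant seventh of iii. iii in Gb major is Bb, so the applied chord's root is F, a perfect fifth above.
Building a dominant seventh chord on F gives F-A-C-Eb.

F A C Eb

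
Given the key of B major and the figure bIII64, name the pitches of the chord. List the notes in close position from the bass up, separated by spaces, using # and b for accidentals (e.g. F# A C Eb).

A D F#

bIII64 is a major triad on the lowered third degree, borrowed from the parallel minor. In B major that root is D.
So the chord is D-F#-A.
With the 64 figure the chord is in second inversion; from the bass A upward in close position it reads A-D-F#.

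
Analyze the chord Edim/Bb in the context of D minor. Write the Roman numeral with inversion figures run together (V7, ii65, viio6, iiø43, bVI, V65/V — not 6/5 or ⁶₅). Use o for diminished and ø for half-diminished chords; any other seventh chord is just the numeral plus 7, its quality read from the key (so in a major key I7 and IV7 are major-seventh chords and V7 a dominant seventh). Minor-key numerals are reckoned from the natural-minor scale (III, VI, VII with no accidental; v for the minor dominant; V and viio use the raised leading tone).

iio64

The pitches E-G-Bb form a diminished triad rooted on E.
In D minor, E is the supertonic; the diatonic diminished triad there is iio.
With Bb in the bass the chord is in second inversion, so the figured bass is 64.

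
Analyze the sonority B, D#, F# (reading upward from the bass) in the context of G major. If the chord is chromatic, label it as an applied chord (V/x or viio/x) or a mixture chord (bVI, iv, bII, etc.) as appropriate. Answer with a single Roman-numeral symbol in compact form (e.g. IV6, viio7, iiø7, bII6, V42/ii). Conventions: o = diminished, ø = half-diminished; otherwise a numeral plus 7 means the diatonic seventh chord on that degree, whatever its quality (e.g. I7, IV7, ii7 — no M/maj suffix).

Stacked in thirds the chord is B-D#-F#: a major triad on B.
B is not a diatonic chord root with this quality in G major, but it lies a perfect fifth above E (vi), so the chord functions as an applied dominant of vi.

V/vi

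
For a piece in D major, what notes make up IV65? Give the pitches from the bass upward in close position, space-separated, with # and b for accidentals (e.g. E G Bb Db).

The numeral's case and figure indicate a major seventh chord. In D major its root, the fourth degree, is G.
That chord is spelled G-B-D-F#.
The figured bass 65 indicates first inversion, placing the third (B) in the bass: B-D-F#-G.

B D F# G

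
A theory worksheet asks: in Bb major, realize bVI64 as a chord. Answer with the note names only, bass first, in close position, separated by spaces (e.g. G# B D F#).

Db Gb Bb

bVI64 is a major triad on the lowered sixth degree, borrowed from the parallel minor. In Bb major that root is Gb.
So the chord is Gb-Bb-Db, a major triad.
With the 64 figure the chord is in second inversion; from the bass Db upward in close position it reads Db-Gb-Bb.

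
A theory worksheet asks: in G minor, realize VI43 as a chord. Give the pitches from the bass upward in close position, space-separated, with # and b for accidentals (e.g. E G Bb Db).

Bb D Eb G

The numeral's case and figure indicate a major seventh chord. In G minor its root, the sixth degree, is Eb.
Stacking thirds from Eb gives Eb-G-Bb-D.
The figured bass 43 indicates second inversion, placing the fifth (Bb) in the bass: Bb-D-Eb-G.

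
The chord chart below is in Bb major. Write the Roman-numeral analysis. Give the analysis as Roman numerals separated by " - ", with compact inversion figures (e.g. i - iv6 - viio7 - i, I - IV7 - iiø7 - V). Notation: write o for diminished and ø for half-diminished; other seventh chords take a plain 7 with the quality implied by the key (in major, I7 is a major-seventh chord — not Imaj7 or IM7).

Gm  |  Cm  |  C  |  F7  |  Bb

Gm: root G is the submediant; minor triad there is vi.
Cm: minor triad on C = scale degree 2 → ii.
C: a major triad on C, the applied dominant of V → V/V.
F7: root F is the dominant; dominant seventh chord there is V7.
Bb: root Bb is the tonic; major triad there is I.

vi - ii - V/V - V7 - I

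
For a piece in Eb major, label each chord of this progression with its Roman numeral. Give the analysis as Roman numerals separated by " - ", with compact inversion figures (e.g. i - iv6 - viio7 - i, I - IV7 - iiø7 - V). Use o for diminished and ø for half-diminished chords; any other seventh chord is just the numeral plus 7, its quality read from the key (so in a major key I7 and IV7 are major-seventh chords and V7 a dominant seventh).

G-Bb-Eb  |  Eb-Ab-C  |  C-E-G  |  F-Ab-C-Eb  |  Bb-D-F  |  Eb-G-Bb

G-Bb-Eb: root Eb is the tonic; major triad there is I6.
Eb-Ab-C: major triad on Ab = scale degree 4 → IV64.
C-E-G: a major triad on C, the applied dominant of ii → V/ii.
F-Ab-C-Eb: minor seventh chord on F = scale degree 2 → ii7.
Bb-D-F has root Bb, degree 5 in Eb major, so V.
Eb-G-Bb: root Eb is the tonic; major triad there is I.

I6 - IV64 - V/ii - ii7 - V - I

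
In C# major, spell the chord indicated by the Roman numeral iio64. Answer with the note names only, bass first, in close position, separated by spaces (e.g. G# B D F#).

Scale degree 2 in C# major is D#; here the chord built on it is altered to a diminished triad. iio64 is the diminished supertonic triad, borrowed from the parallel minor.
So the chord is D#-F#-A.
The figured bass 64 indicates second inversion, placing the fifth (A) in the bass: A-D#-F#.

A D# F#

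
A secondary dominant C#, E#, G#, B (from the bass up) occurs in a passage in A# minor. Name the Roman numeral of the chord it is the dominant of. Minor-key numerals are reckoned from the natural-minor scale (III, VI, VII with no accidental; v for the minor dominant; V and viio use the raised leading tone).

The chord is a dominant seventh chord on C#.
A dominant resolves down a perfect fifth: C# → F#. In A# minor, F# is scale degree 6, i.e. VI.

VI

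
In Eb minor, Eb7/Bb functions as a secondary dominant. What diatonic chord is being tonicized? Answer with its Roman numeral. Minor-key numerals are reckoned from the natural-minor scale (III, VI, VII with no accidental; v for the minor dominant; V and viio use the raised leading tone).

iv

The chord is a dominant seventh chord on Eb.
A dominant resolves down a perfect fifth: Eb → Ab. In Eb minor, Ab is scale degree 4, i.e. iv.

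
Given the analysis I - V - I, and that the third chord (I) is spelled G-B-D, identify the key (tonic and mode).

The chord G is a major triad rooted on G; its label is I.
If G is scale degree 1 and the mode makes that degree carry a major triad, the tonic is G and the mode is major.

G major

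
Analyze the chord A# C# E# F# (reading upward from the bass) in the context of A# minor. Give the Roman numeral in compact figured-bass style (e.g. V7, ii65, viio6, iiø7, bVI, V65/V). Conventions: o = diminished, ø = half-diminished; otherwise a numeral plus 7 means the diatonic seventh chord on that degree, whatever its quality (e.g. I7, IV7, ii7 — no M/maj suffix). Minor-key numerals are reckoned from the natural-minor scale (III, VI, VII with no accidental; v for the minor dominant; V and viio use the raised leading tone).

VI65

The pitches F#-A#-C#-E# form a major seventh chord rooted on F#.
In A# minor, F# is the submediant; the diatonic major seventh chord there is VI7.
With A# in the bass the chord is in first inversion, so the figured bass is 65.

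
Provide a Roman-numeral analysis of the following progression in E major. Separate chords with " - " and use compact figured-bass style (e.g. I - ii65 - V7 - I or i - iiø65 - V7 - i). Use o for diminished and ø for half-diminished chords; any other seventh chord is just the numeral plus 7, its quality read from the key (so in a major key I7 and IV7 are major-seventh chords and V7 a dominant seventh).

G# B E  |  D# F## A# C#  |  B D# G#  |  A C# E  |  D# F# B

I6 - V7/iii - iii6 - IV - V6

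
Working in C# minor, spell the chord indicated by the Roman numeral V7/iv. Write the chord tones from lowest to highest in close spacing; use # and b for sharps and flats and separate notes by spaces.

V7/iv is a secondary dominant — the dominant seventh of iv. iv in C# minor is F#, so the applied chord's root is C#, a perfect fifth above.
Building a dominant seventh chord on C# gives C#-E#-G#-B.

C# E# G# B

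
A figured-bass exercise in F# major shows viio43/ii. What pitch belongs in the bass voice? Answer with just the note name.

The applied chord viio43/ii is rooted on F##: F##-A#-C#-E.
The figure 43 means second inversion — the fifth is in the bass.

C#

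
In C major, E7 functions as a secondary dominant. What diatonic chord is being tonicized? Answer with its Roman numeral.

vi

The chord is a dominant seventh chord on E.
A dominant resolves down a perfect fifth: E → A. In C major, A is scale degree 6, i.e. vi.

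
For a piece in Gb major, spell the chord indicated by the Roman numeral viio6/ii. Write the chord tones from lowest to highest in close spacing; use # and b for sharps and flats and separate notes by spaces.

Bb Db G

The slash marks an applied leading-tone chord: viio of ii. In Gb major, ii is Ab, so the leading tone to it is G, a half step below.
Building a diminished triad on G gives G-Bb-Db.
The figured bass 6 indicates first inversion, placing the third (Bb) in the bass: Bb-Db-G.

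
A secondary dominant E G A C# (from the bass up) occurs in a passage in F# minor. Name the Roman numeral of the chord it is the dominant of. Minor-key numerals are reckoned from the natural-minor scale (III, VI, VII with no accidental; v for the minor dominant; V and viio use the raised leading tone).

VI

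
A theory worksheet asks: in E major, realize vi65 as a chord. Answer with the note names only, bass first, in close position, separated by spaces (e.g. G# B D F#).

E G# B C#

In E major, the submediant is C#, and the diatonic chord built there is a minor seventh chord.
Stacking thirds from C# gives C#-E-G#-B.
With the 65 figure the chord is in first inversion; from the bass E upward in close position it reads E-G#-B-C#.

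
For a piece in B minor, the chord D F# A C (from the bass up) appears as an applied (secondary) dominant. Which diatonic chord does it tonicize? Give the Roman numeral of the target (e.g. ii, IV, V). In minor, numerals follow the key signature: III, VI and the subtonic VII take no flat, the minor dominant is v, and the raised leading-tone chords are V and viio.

VI

The chord is a dominant seventh chord on D.
A dominant resolves down a perfect fifth: D → G. In B minor, G is scale degree 6, i.e. VI.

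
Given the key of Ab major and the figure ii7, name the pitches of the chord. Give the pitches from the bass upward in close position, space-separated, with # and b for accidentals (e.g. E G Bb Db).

In Ab major, scale degree 2 is Bb, and the diatonic chord built there is a minor seventh chord.
Stacking thirds from Bb gives Bb-Db-F-Ab.

Bb Db F Ab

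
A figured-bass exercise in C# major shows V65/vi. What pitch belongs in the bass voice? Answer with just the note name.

G##

The applied chord V65/vi is rooted on E#: E#-G##-B#-D#.
The figure 65 means first inversion — the third is in the bass.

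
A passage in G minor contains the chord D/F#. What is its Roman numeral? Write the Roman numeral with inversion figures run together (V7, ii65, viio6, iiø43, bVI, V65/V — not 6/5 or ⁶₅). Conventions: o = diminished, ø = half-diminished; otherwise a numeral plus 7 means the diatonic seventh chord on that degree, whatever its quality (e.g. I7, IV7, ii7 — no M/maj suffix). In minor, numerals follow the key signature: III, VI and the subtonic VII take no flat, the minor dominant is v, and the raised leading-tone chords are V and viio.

V6

Stacked in thirds the chord is D-F#-A: a major triad on D.
In G minor, D is the dominant; the diatonic major triad there is V.
With F# in the bass the chord is in first inversion, so the figured bass is 6.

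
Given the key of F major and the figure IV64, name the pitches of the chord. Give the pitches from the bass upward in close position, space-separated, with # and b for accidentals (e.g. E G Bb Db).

F Bb D

The numeral's case and figure indicate a major triad. In F major its root, the subdominant, is Bb.
Stacking thirds from Bb gives Bb-D-F.
With the 64 figure the chord is in second inversion; from the bass F upward in close position it reads F-Bb-D.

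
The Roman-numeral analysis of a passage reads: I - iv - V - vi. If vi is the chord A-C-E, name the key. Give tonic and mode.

C major

The chord Am is a minor triad rooted on A; its label is vi.
vi on A implies A is the submediant; that puts the tonic at C, and the lowercase numeral fits major mode.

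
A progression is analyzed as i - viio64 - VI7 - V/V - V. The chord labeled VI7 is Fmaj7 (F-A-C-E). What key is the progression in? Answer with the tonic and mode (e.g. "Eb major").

A minor

The chord Fmaj7 is a major seventh chord rooted on F; its label is VI7.
If F is scale degree 6 and the mode makes that degree carry a major seventh chord, the tonic is A and the mode is minor.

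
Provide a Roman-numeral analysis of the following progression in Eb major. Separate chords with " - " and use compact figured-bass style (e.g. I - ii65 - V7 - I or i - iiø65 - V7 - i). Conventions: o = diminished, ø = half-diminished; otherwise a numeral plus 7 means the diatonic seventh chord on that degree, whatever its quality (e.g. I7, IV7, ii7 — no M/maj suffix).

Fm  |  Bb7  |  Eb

Fm: root F is the supertonic; minor triad there is ii.
Bb7 has root Bb, degree 5 in Eb major, so V7.
Eb: root Eb is the tonic; major triad there is I.

ii - V7 - I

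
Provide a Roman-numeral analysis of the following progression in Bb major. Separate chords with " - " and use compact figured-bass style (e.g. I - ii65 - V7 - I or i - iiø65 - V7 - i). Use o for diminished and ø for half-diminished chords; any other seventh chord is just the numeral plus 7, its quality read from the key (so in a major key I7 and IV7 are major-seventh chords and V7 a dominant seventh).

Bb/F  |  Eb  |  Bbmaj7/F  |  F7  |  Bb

I64 - IV - I43 - V7 - I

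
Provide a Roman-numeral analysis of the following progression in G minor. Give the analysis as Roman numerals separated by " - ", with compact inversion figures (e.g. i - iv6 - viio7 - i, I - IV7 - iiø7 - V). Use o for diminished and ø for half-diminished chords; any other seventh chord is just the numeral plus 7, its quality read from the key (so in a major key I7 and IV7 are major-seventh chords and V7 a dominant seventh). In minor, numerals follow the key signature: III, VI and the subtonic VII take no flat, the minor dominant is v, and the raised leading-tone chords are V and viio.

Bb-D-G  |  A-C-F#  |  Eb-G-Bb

Bb-D-G has root G, degree 1 in G minor, so i6.
A-C-F#: root F# is the leading tone; diminished triad there is viio6.
Eb-G-Bb: root Eb is the submediant; major triad there is VI.

i6 - viio6 - VI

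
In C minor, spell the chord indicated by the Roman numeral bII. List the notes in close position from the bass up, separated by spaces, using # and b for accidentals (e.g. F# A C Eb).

Db F Ab

Scale degree 2 in C minor is D; lowering it a half step gives Db. bII is the Neapolitan chord — a major triad on the lowered second degree.
So the chord is Db-F-Ab, a major triad.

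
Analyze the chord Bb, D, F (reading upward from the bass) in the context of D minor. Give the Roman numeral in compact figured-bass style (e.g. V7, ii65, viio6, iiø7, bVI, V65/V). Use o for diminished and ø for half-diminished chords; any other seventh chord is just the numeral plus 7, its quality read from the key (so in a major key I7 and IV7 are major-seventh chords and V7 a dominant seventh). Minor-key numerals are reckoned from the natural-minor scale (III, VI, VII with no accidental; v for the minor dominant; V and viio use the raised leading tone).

Stacked in thirds the chord is Bb-D-F: a major triad on Bb.
Bb is scale degree 6 in D minor, and a major triad on that degree is written VI.

VI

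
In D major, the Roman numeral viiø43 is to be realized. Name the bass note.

G

viiø in D major has root C#; the chord is C#-E-G-B.
The figure 43 means second inversion — the fifth is in the bass.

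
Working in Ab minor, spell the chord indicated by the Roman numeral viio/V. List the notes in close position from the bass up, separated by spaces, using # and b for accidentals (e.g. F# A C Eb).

D F Ab

viio/V is a secondary leading-tone chord. The target V is Eb in Ab minor; the applied chord is rooted a semitone below, on D.
Building a diminished triad on D gives D-F-Ab.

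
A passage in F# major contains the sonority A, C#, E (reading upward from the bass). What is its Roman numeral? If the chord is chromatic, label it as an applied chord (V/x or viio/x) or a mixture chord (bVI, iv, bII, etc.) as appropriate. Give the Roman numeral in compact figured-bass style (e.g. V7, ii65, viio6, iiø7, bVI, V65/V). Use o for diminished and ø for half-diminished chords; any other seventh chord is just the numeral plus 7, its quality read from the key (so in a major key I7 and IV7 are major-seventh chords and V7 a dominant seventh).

bIII

Stacked in thirds the chord is A-C#-E: a major triad on A.
A is the lowered third degree of F# major (diatonic 3 would be A#). This is a major triad on the lowered third degree, borrowed from the parallel minor.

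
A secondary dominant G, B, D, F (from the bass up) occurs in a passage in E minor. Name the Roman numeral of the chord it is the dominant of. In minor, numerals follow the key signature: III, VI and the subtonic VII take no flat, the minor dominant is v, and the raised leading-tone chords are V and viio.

VI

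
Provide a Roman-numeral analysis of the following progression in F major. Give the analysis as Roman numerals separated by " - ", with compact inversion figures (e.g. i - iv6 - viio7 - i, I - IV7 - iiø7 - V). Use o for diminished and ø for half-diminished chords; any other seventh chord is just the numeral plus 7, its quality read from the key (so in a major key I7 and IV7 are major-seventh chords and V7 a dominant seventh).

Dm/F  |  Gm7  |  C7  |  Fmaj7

vi6 - ii7 - V7 - I7

Dm/F: root D is the submediant; minor triad there is vi6.
Gm7 has root G, degree 2 in F major, so ii7.
C7: root C is the dominant; dominant seventh chord there is V7.
Fmaj7 has root F, degree 1 in F major, so I7.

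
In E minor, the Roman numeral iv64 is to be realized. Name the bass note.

E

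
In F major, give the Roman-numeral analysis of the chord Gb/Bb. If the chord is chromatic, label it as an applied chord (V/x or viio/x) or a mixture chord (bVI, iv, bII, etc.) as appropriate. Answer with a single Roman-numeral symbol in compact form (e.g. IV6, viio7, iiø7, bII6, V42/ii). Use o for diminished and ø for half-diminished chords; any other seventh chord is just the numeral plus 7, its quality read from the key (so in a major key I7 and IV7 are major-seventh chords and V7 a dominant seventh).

Stacked in thirds the chord is Gb-Bb-Db: a major triad on Gb.
Gb is the lowered second degree of F major (diatonic 2 would be G). This is the Neapolitan sixth — a major triad on the lowered second degree, here in its customary first inversion.
With Bb in the bass the chord is in first inversion, so the figured bass is 6.

bII6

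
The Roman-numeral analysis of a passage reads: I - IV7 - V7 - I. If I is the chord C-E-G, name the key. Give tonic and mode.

The anchor chord is a major triad on C, labeled I.
If C is scale degree 1 and the mode makes that degree carry a major triad, the tonic is C and the mode is major.

C major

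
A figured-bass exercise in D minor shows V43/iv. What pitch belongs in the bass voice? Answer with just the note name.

A

The applied chord V43/iv is rooted on D: D-F#-A-C.
The figure 43 means second inversion — the fifth is in the bass.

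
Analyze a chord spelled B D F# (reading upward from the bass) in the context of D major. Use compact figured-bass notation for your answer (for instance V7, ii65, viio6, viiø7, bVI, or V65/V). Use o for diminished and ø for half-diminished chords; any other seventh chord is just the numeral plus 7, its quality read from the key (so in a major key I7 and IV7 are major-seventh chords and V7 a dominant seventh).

Stacked in thirds the chord is B-D-F#: a minor triad on B.
In D major, B is the submediant; the diatonic minor triad there is vi.

vi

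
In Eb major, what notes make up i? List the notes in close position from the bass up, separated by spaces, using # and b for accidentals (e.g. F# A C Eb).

Eb Gb Bb

i is the minor tonic, borrowed from the parallel minor. In Eb major that root is Eb.
So the chord is Eb-Gb-Bb, a minor triad.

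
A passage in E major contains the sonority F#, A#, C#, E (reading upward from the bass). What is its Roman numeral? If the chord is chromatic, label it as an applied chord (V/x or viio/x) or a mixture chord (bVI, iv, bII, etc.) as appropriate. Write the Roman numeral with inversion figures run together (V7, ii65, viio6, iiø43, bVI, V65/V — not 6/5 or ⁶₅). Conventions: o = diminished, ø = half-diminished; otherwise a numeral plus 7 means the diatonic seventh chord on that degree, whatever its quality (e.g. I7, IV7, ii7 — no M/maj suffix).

The pitches F#-A#-C#-E form a dominant seventh chord rooted on F#.
F# is not a diatonic chord root with this quality in E major, but it lies a perfect fifth above B (V), so the chord functions as an applied dominant of V.

V7/V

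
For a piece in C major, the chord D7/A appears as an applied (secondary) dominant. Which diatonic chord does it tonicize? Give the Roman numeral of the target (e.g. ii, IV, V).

V

The chord is a dominant seventh chord on D.
A dominant resolves down a perfect fifth: D → G. In C major, G is scale degree 5, i.e. V.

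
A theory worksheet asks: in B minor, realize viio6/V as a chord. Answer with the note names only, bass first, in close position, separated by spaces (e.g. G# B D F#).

G# B E#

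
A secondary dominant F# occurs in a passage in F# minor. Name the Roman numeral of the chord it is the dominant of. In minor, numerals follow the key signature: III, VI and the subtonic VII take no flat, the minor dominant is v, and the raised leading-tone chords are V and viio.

iv

The chord is a major triad on F#.
A dominant resolves down a perfect fifth: F# → B. In F# minor, B is scale degree 4, i.e. iv.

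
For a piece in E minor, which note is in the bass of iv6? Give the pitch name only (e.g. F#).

iv in E minor has root A; the chord is A-C-E.
The figure 6 means first inversion — the third is in the bass.

C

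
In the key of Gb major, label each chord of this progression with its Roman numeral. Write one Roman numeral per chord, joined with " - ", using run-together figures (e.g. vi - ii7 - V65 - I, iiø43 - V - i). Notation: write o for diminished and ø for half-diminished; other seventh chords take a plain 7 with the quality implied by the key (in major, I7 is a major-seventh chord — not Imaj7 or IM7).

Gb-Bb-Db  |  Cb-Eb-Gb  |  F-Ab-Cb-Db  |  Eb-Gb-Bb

I - IV - V65 - vi

Gb-Bb-Db has root Gb, degree 1 in Gb major, so I.
Cb-Eb-Gb: root Cb is the subdominant; major triad there is IV.
F-Ab-Cb-Db: root Db is the dominant; dominant seventh chord there is V65.
Eb-Gb-Bb: minor triad on Eb = scale degree 6 → vi.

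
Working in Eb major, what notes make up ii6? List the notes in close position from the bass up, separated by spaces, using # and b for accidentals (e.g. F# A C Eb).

Ab C F

In Eb major, scale degree 2 is F, and the diatonic chord built there is a minor triad.
Stacking thirds from F gives F-Ab-C.
With the 6 figure the chord is in first inversion; from the bass Ab upward in close position it reads Ab-C-F.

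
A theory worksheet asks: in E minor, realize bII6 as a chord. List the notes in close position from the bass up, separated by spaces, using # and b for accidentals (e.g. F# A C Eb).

A C F

Scale degree 2 in E minor is F#; lowering it a half step gives F. bII6 is the Neapolitan sixth — a major triad on the lowered second degree, here in its customary first inversion.
So the chord is F-A-C, a major triad.
With the 6 figure the chord is in first inversion; from the bass A upward in close position it reads A-C-F.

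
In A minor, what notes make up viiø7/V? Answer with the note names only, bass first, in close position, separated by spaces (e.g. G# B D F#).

The slash marks an applied leading-tone chord: viio of V. In A minor, V is E, so the leading tone to it is D#, a half step below.
Building a half-diminished seventh chord on D# gives D#-F#-A-C#.

D# F# A C#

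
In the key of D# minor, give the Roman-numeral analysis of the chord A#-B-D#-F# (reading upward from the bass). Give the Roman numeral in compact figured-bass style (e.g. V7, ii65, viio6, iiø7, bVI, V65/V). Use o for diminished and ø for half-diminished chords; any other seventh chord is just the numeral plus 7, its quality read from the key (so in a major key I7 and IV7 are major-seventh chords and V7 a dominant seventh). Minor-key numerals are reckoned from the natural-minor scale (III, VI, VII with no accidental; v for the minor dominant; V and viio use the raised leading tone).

The pitches B-D#-F#-A# form a major seventh chord rooted on B.
B is scale degree 6 in D# minor, and a major seventh chord on that degree is written VI7.
With A# in the bass the chord is in third inversion, so the figured bass is 42.

VI42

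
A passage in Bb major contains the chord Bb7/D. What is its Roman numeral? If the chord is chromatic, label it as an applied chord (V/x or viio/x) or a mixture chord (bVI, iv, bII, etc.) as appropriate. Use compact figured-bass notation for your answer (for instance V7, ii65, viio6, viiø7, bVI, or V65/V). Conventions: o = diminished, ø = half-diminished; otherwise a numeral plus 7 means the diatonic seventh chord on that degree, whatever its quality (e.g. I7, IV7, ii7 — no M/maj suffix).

V65/IV

The pitches Bb-D-F-Ab form a dominant seventh chord rooted on Bb.
Bb is not a diatonic chord root with this quality in Bb major, but it lies a perfect fifth above Eb (IV), so the chord functions as an applied dominant of IV.
With D in the bass the chord is in first inversion, so the figured bass is 65.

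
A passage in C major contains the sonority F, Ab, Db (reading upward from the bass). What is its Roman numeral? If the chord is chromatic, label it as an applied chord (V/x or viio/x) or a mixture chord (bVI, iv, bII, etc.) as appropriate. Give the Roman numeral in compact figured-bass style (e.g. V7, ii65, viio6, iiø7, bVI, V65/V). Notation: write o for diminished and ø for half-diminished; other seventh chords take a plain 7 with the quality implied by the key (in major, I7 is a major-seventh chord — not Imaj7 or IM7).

bII6

The pitches Db-F-Ab form a major triad rooted on Db.
Db is the lowered second degree of C major (diatonic 2 would be D). This is the Neapolitan sixth — a major triad on the lowered second degree, here in its customary first inversion.
With F in the bass the chord is in first inversion, so the figured bass is 6.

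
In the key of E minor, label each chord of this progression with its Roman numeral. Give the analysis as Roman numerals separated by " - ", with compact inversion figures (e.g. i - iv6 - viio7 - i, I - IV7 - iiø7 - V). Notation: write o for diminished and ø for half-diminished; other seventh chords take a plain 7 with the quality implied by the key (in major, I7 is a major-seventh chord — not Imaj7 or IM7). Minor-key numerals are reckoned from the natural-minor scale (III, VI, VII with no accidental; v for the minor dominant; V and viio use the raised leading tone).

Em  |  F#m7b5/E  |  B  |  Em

Em: root E is the tonic; minor triad there is i.
F#m7b5/E: half-diminished seventh chord on F# = scale degree 2 → iiø42.
B: root B is the dominant; major triad there is V.
Em: minor triad on E = scale degree 1 → i.

i - iiø42 - V - i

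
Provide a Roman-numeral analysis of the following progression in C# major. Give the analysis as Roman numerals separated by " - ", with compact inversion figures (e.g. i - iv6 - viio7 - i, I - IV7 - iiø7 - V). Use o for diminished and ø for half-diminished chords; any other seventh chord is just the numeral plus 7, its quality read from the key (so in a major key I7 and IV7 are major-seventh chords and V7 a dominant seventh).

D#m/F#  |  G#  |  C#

ii6 - V - I

D#m/F#: minor triad on D# = scale degree 2 → ii6.
G#: root G# is the dominant; major triad there is V.
C# has root C#, degree 1 in C# major, so I.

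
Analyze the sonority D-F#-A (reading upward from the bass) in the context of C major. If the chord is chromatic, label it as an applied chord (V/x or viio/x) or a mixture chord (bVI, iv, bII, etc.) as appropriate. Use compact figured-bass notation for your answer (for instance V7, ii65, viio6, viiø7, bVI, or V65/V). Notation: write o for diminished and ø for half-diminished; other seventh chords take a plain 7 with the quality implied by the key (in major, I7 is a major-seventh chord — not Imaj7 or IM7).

V/V

Stacked in thirds the chord is D-F#-A: a major triad on D.
D is not a diatonic chord root with this quality in C major, but it lies a perfect fifth above G (V), so the chord functions as an applied dominant of V.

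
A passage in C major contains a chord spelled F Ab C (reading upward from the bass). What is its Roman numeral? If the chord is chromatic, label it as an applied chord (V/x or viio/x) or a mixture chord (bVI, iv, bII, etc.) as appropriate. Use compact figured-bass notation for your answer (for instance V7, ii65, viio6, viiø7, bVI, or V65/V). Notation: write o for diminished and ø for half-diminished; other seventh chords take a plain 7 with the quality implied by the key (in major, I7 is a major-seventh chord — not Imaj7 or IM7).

iv

Stacked in thirds the chord is F-Ab-C: a minor triad on F.
F is the fourth degree of C major. This is the minor subdominant, borrowed from the parallel minor.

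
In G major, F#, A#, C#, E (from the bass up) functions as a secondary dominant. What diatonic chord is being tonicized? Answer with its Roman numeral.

iii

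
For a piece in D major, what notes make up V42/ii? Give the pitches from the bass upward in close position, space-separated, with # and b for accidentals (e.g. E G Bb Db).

A B D# F#

V42/ii is a secondary dominant — the dominant seventh of ii. ii in D major is E, so the applied chord's root is B, a perfect fifth above.
Building a dominant seventh chord on B gives B-D#-F#-A.
With the 42 figure the chord is in third inversion; from the bass A upward in close position it reads A-B-D#-F#.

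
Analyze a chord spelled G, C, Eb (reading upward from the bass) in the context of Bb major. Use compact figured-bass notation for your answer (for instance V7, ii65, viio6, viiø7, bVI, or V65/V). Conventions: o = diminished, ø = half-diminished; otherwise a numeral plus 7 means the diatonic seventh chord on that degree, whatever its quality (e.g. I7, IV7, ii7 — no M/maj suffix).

Stacked in thirds the chord is C-Eb-G: a minor triad on C.
C is scale degree 2 in Bb major, and a minor triad on that degree is written ii.
With G in the bass the chord is in second inversion, so the figured bass is 64.

ii64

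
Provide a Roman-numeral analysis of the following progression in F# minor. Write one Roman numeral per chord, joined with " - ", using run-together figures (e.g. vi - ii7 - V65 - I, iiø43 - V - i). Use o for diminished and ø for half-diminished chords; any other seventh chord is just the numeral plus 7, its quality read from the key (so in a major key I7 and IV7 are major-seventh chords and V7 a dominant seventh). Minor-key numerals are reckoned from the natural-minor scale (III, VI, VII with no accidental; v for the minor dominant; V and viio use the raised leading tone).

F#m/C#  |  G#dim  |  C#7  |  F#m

F#m/C#: minor triad on F# = scale degree 1 → i64.
G#dim has root G#, degree 2 in F# minor, so iio.
C#7 has root C#, degree 5 in F# minor, so V7.
F#m has root F#, degree 1 in F# minor, so i.

i64 - iio - V7 - i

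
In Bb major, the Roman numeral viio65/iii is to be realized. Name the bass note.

E

The applied chord viio65/iii is rooted on C#: C#-E-G-Bb.
The figure 65 means first inversion — the third is in the bass.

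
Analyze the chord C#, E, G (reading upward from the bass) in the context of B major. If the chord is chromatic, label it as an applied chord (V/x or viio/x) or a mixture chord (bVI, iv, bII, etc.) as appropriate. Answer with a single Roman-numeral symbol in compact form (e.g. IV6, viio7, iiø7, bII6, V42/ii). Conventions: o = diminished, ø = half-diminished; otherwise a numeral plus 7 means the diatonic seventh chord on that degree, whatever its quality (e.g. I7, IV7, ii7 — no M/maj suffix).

iio

The pitches C#-E-G form a diminished triad rooted on C#.
C# is the second degree of B major. This is the diminished supertonic triad, borrowed from the parallel minor.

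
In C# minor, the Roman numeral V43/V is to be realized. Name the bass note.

The applied chord V43/V is rooted on D#: D#-F##-A#-C#.
The figure 43 means second inversion — the fifth is in the bass.

A#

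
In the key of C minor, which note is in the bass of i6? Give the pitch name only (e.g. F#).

i in C minor has root C; the chord is C-Eb-G.
The figure 6 means first inversion — the third is in the bass.

Eb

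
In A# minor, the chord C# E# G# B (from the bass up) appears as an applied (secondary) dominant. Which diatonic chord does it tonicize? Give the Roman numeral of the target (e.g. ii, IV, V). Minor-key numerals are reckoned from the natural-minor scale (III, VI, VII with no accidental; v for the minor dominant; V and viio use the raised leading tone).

The chord is a dominant seventh chord on C#.
A dominant resolves down a perfect fifth: C# → F#. In A# minor, F# is scale degree 6, i.e. VI.

VI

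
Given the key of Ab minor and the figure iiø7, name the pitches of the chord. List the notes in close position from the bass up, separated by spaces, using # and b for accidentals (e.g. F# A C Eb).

Bb Db Fb Ab

In Ab minor, scale degree 2 is Bb, and the diatonic chord built there is a half-diminished seventh chord.
Stacking thirds from Bb gives Bb-Db-Fb-Ab.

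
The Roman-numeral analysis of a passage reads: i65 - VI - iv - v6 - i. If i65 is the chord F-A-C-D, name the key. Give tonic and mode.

D minor

i65 is given as F-A-C-D — a minor seventh chord with root D.
If D is scale degree 1 and the mode makes that degree carry a minor seventh chord, the tonic is D and the mode is minor.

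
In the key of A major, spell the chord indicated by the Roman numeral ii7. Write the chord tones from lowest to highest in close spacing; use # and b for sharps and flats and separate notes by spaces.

B D F# A

The numeral's case and figure indicate a minor seventh chord. In A major its root, the supertonic, is B.
Stacking thirds from B gives B-D-F#-A.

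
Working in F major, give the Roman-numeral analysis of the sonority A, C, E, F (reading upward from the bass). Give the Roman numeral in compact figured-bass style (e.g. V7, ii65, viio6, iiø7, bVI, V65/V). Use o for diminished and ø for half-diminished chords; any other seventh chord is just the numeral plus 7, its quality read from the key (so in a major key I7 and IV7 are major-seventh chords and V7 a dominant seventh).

I65

The pitches F-A-C-E form a major seventh chord rooted on F.
F is scale degree 1 in F major, and a major seventh chord on that degree is written I7.
With A in the bass the chord is in first inversion, so the figured bass is 65.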